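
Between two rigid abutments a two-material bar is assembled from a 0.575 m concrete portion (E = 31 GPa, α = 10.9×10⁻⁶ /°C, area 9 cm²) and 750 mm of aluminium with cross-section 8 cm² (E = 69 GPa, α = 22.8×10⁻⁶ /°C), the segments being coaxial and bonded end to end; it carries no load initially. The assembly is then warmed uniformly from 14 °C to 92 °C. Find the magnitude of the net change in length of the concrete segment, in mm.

With the walls removed the bar would change length by δ_free = Σ αᵢΔT Lᵢ = 10.9×10⁻⁶×78×575 + 22.8×10⁻⁶×78×750 = 1.823 mm.
Since the ends are fixed, an axial force P builds up, equal in every segment, with P · Σ Lᵢ/(AᵢEᵢ) = δ_free.
Σ Lᵢ/(AᵢEᵢ) = 575/(900×31×10³) + 750/(800×69×10³) = 3.42×10⁻⁵ mm/N.
Hence P = δ_free / Σ(L/AE) = 1.823/3.42×10⁻⁵ = 53.3 kN (compressive).
For the concrete segment, free thermal change = 10.9×10⁻⁶×78×575 = 0.4889 mm and elastic change from P = 53300×575/(900×31×10³) = 1.098 mm; these oppose, so the net change is 0.61 mm (segment shortens).

|ΔL| ≈ 0.61 mm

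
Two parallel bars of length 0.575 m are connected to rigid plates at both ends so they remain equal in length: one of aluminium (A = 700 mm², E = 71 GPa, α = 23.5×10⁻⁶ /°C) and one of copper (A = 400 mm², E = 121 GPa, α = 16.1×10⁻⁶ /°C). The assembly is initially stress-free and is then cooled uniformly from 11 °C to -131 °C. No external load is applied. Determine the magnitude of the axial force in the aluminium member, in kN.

P ≈ 25.8 kN (tensile in the aluminium)

Equilibrium of a rigid end plate with no external load gives equal and opposite internal forces ±P in the two members. Since α_{aluminium} > α_{copper}, cooling drives the aluminium into tension and the copper into compression.
Compatibility of the two members (thermal + elastic change equal): (α₁ − α₂)ΔT = P·[1/(A₁E₁) + 1/(A₂E₂)].
|α₁ − α₂|·ΔT = 7.4×10⁻⁶ × 142 = 0.001051.
1/(A₁E₁) + 1/(A₂E₂) = 1/(700×71×10³) + 1/(400×121×10³) = 4.078×10⁻⁸ N⁻¹.
So P = 0.001051 / 4.078×10⁻⁸ = 25.77 kN.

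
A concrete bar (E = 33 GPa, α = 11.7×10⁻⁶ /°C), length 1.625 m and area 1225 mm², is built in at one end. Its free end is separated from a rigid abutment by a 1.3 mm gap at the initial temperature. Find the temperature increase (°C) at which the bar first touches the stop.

ΔT ≈ 68.4 °C

Contact occurs when the free expansion equals the gap: αΔT L = 1.3 mm.
So ΔT = g/(αL) = 1.3/(11.7×10⁻⁶ × 1625) = 68.38 °C.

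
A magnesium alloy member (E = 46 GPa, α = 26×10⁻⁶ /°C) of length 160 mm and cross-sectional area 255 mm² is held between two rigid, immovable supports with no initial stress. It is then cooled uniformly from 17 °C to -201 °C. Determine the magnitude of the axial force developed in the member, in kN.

P ≈ 66.5 kN (tensile)

Full restraint means ε = 0, so the stress is σ = EαΔT = 46×10³ × 26×10⁻⁶ × 218 = 260.7 MPa.
Then P = σA = 260.7 × 255 mm² = 66.49 kN, tensile.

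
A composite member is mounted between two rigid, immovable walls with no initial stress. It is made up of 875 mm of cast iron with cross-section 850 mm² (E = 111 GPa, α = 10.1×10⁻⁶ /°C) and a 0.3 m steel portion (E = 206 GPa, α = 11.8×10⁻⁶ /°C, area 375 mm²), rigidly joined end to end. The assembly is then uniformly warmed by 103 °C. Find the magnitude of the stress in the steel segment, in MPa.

With the walls removed the bar would change length by δ_free = Σ αᵢΔT Lᵢ = 10.1×10⁻⁶×103×875 + 11.8×10⁻⁶×103×300 = 1.275 mm.
The walls prevent any net length change, so an axial force P (same in every segment) develops. Compatibility: P · Σ Lᵢ/(AᵢEᵢ) = δ_free.
Σ Lᵢ/(AᵢEᵢ) = 875/(850×111×10³) + 300/(375×206×10³) = 1.316×10⁻⁵ mm/N.
P = 1.275 / 1.316×10⁻⁵ = 96890 N = 96.89 kN, compressive.
σ_{steel} = P / A = 96890 / 375 = 258.4 MPa.

σ ≈ 258 MPa (compressive)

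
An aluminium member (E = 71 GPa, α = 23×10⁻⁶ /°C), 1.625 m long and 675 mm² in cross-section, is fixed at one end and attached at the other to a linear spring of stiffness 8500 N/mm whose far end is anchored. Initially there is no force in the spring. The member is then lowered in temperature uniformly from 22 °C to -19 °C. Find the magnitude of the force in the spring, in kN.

Free thermal contraction: δ_free = αΔT L = 23×10⁻⁶ × 41 × 1625 = 1.532 mm.
Let P be the tensile force in the spring. The member extends elastically by PL/(AE) and the spring stretches by P/k; together these equal δ_free.
So P = δ_free / [L/(AE) + 1/k] = 1.532 / [ 1625/(675×71×10³) + 1/(8500) ].
P = 1.532 / 0.0001516 = 10110 N.

P ≈ 10.1 kN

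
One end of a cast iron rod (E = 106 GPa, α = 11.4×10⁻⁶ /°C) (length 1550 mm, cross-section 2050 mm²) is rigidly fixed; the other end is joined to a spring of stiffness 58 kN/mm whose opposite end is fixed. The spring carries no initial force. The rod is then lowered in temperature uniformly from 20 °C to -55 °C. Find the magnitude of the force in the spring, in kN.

Free thermal contraction: δ_free = αΔT L = 11.4×10⁻⁶ × 75 × 1550 = 1.325 mm.
Let P be the tensile force in the spring. The rod extends elastically by PL/(AE) and the spring stretches by P/k; together these equal δ_free.
So P = δ_free / [L/(AE) + 1/k] = 1.325 / [ 1550/(2050×106×10³) + 1/(58×10³) ].
P = 1.325 / 2.437×10⁻⁵ = 54370 N.

P ≈ 54.4 kN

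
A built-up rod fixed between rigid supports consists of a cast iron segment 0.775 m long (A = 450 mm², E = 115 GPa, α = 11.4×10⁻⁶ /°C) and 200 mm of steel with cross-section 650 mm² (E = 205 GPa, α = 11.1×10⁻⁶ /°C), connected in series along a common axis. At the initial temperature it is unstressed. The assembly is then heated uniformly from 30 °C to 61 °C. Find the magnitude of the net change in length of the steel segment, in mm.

With the walls removed the bar would change length by δ_free = Σ αᵢΔT Lᵢ = 11.4×10⁻⁶×31×775 + 11.1×10⁻⁶×31×200 = 0.3427 mm.
The rigid supports impose zero overall length change; the single axial force P common to all segments must satisfy P Σ Lᵢ/(AᵢEᵢ) = δ_free.
The series flexibility is Σ Lᵢ/(AᵢEᵢ) = 775/(450×115×10³) + 200/(650×205×10³) = 1.648×10⁻⁵ mm/N.
P = 0.3427 / 1.648×10⁻⁵ = 20800 N = 20.8 kN, compressive.
For the steel segment, free thermal change = 11.1×10⁻⁶×31×200 = 0.06882 mm and elastic change from P = 20800×200/(650×205×10³) = 0.03122 mm; these oppose, so the net change is 0.0376 mm (segment lengthens).

|ΔL| ≈ 0.0376 mm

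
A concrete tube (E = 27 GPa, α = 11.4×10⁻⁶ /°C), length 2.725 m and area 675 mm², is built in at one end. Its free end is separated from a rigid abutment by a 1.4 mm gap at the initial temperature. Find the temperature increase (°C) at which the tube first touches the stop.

ΔT ≈ 45.1 °C

The gap closes when αΔT L = 1.4 mm, since the tube is still unstressed at that instant.
So ΔT = g/(αL) = 1.4/(11.4×10⁻⁶ × 2725) = 45.07 °C.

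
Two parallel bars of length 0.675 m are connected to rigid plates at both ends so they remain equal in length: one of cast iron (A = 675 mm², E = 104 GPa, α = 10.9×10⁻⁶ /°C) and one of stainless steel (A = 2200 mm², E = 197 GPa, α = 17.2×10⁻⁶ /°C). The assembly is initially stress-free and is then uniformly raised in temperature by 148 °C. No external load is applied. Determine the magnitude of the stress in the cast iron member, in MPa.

Both members must finish at the same length. With the larger α, the stainless steel tends to over-expand; the plates restrain it, putting the stainless steel in compression and the cast iron in tension. With no external load the two internal forces are equal and opposite, magnitude P.
Compatibility of the two members (thermal + elastic change equal): (α₁ − α₂)ΔT = P·[1/(A₁E₁) + 1/(A₂E₂)].
|α₁ − α₂|·ΔT = 6.3×10⁻⁶ × 148 = 0.0009324.
1/(A₁E₁) + 1/(A₂E₂) = 1/(675×104×10³) + 1/(2200×197×10³) = 1.655×10⁻⁸ N⁻¹.
So P = 0.0009324 / 1.655×10⁻⁸ = 56.33 kN.
σ_{cast iron} = P/A₁ = 56330/675 = 83.45 MPa, tensile.

σ ≈ 83.5 MPa (tensile)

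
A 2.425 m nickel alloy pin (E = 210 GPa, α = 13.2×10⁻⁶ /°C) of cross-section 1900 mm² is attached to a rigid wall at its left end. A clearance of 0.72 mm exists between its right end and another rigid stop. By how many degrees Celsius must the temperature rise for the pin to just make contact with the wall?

ΔT ≈ 22.5 °C

Contact occurs when the free expansion equals the gap: αΔT L = 0.72 mm.
ΔT = 0.72 / (13.2×10⁻⁶ × 2425) = 22.49 °C.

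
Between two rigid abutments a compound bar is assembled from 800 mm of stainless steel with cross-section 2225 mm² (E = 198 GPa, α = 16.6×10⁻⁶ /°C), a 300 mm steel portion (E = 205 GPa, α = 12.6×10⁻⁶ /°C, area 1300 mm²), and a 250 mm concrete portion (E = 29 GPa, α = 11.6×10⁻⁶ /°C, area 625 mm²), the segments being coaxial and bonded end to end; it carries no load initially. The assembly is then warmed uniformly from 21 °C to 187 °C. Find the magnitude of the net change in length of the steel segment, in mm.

|ΔL| ≈ 0.405 mm

If the supports were absent, the total length change would be Σ αᵢΔT Lᵢ = 16.6×10⁻⁶×166×800 + 12.6×10⁻⁶×166×300 + 11.6×10⁻⁶×166×250 = 3.313 mm.
Since the ends are fixed, an axial force P builds up, equal in every segment, with P · Σ Lᵢ/(AᵢEᵢ) = δ_free.
Σ Lᵢ/(AᵢEᵢ) = 800/(2225×198×10³) + 300/(1300×205×10³) + 250/(625×29×10³) = 1.673×10⁻⁵ mm/N.
Hence P = δ_free / Σ(L/AE) = 3.313/1.673×10⁻⁵ = 198 kN (compressive).
For the steel segment, free thermal change = 12.6×10⁻⁶×166×300 = 0.6275 mm and elastic change from P = 198000×300/(1300×205×10³) = 0.2229 mm; these oppose, so the net change is 0.405 mm (segment lengthens).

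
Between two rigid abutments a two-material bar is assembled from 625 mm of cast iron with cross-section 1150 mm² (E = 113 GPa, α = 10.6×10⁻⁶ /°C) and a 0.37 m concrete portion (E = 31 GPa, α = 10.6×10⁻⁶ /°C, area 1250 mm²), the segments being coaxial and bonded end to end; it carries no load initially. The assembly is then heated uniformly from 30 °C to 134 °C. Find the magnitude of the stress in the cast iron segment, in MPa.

σ ≈ 66.4 MPa (compressive)

If the supports were absent, the total length change would be Σ αᵢΔT Lᵢ = 10.6×10⁻⁶×104×625 + 10.6×10⁻⁶×104×370 = 1.097 mm.
The walls prevent any net length change, so an axial force P (same in every segment) develops. Compatibility: P · Σ Lᵢ/(AᵢEᵢ) = δ_free.
The series flexibility is Σ Lᵢ/(AᵢEᵢ) = 625/(1150×113×10³) + 370/(1250×31×10³) = 1.436×10⁻⁵ mm/N.
P = 1.097 / 1.436×10⁻⁵ = 76400 N = 76.4 kN, compressive.
σ_{cast iron} = P / A = 76400 / 1150 = 66.43 MPa.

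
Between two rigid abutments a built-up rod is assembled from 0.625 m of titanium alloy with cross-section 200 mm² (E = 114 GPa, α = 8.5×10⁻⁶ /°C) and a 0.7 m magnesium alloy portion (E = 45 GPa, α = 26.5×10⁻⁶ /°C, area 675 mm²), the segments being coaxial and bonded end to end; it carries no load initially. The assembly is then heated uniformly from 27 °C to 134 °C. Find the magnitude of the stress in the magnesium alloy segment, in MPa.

Free thermal expansion of the whole bar: Σ αᵢΔT Lᵢ = 8.5×10⁻⁶×107×625 + 26.5×10⁻⁶×107×700 = 2.553 mm.
Since the ends are fixed, an axial force P builds up, equal in every segment, with P · Σ Lᵢ/(AᵢEᵢ) = δ_free.
Σ Lᵢ/(AᵢEᵢ) = 625/(200×114×10³) + 700/(675×45×10³) = 5.046×10⁻⁵ mm/N.
Hence P = δ_free / Σ(L/AE) = 2.553/5.046×10⁻⁵ = 50.6 kN (compressive).
σ_{magnesium alloy} = P / A = 50600 / 675 = 74.97 MPa.

σ ≈ 75 MPa (compressive)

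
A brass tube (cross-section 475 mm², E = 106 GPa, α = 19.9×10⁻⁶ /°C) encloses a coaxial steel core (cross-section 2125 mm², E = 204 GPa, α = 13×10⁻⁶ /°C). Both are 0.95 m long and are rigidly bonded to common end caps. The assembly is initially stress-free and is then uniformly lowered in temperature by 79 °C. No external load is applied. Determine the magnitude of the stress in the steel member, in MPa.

Both members must finish at the same length. With the larger α, the brass tends to over-contract; the plates restrain it, putting the brass in tension and the steel in compression. With no external load the two internal forces are equal and opposite, magnitude P.
Compatibility of the two members (thermal + elastic change equal): (α₁ − α₂)ΔT = P·[1/(A₁E₁) + 1/(A₂E₂)].
|α₁ − α₂|·ΔT = 6.9×10⁻⁶ × 79 = 0.0005451.
1/(A₁E₁) + 1/(A₂E₂) = 1/(475×106×10³) + 1/(2125×204×10³) = 2.217×10⁻⁸ N⁻¹.
So P = 0.0005451 / 2.217×10⁻⁸ = 24.59 kN.
σ_{steel} = P/A₂ = 24590/2125 = 11.57 MPa, compressive.

σ ≈ 11.6 MPa (compressive)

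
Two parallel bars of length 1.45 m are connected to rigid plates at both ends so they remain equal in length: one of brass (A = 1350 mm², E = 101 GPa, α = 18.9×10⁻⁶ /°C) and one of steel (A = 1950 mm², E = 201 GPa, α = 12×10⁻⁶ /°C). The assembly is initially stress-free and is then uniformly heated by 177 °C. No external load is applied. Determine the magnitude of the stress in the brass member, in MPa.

σ ≈ 91.5 MPa (compressive)

Both members must finish at the same length. With the larger α, the brass tends to over-expand; the plates restrain it, putting the brass in compression and the steel in tension. With no external load the two internal forces are equal and opposite, magnitude P.
Setting the final lengths equal and cancelling L: (α₁ − α₂)ΔT = P/(A₁E₁) + P/(A₂E₂).
|α₁ − α₂|·ΔT = 6.9×10⁻⁶ × 177 = 0.001221.
1/(A₁E₁) + 1/(A₂E₂) = 1/(1350×101×10³) + 1/(1950×201×10³) = 9.885×10⁻⁹ N⁻¹.
So P = 0.001221 / 9.885×10⁻⁹ = 123.5 kN.
σ_{brass} = P/A₁ = 123500/1350 = 91.52 MPa, compressive.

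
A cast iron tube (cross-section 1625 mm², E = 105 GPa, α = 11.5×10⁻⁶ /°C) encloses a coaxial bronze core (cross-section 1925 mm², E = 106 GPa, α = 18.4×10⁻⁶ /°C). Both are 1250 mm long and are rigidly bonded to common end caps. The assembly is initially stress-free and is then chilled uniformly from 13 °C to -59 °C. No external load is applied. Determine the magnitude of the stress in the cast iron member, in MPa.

Both members must finish at the same length. With the larger α, the bronze tends to over-contract; the plates restrain it, putting the bronze in tension and the cast iron in compression. With no external load the two internal forces are equal and opposite, magnitude P.
Equating the net (thermal + elastic) strains gives |α₁ − α₂|·ΔT = P·[1/(A₁E₁) + 1/(A₂E₂)].
|α₁ − α₂|·ΔT = 6.9×10⁻⁶ × 72 = 0.0004968.
1/(A₁E₁) + 1/(A₂E₂) = 1/(1625×105×10³) + 1/(1925×106×10³) = 1.076×10⁻⁸ N⁻¹.
So P = 0.0004968 / 1.076×10⁻⁸ = 46.16 kN.
σ_{cast iron} = P/A₁ = 46160/1625 = 28.41 MPa, compressive.

σ ≈ 28.4 MPa (compressive)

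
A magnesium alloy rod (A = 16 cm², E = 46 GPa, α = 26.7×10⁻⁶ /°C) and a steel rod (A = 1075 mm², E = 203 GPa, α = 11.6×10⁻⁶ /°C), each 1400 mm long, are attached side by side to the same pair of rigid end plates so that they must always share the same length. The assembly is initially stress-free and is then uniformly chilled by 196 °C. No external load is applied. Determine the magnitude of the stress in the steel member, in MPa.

σ ≈ 152 MPa (compressive)

The magnesium alloy has the larger α, so on cooling it would change length more than the steel if both were free. The rigid plates force a common final length, so the magnesium alloy is put into tension and the steel into compression, with equal and opposite forces P (no external load).
Equating the net (thermal + elastic) strains gives |α₁ − α₂|·ΔT = P·[1/(A₁E₁) + 1/(A₂E₂)].
|α₁ − α₂|·ΔT = 15.1×10⁻⁶ × 196 = 0.00296.
1/(A₁E₁) + 1/(A₂E₂) = 1/(1600×46×10³) + 1/(1075×203×10³) = 1.817×10⁻⁸ N⁻¹.
So P = 0.00296 / 1.817×10⁻⁸ = 162.9 kN.
σ_{steel} = P/A₂ = 162900/1075 = 151.5 MPa, compressive.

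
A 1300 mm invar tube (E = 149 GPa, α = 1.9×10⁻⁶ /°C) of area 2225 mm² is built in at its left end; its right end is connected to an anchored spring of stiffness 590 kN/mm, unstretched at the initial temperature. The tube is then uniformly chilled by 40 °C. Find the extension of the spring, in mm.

Free thermal contraction: δ_free = αΔT L = 1.9×10⁻⁶ × 40 × 1300 = 0.0988 mm.
Let P be the tensile force in the spring. The tube extends elastically by PL/(AE) and the spring stretches by P/k; together these equal δ_free.
So P = δ_free / [L/(AE) + 1/k] = 0.0988 / [ 1300/(2225×149×10³) + 1/(590×10³) ].
P = 0.0988 / 5.616×10⁻⁶ = 17590 N.
Spring extension = P/k = 17590/(590×10³) = 0.02982 mm.

δ ≈ 0.0298 mm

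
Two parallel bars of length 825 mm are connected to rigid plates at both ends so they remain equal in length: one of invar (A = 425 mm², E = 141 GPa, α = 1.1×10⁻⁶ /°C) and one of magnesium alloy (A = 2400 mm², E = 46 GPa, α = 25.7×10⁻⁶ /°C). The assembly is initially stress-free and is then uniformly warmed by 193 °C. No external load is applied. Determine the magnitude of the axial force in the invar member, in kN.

P ≈ 184 kN (tensile in the invar)

Equilibrium of a rigid end plate with no external load gives equal and opposite internal forces ±P in the two members. Since α_{magnesium alloy} > α_{invar}, heating drives the magnesium alloy into compression and the invar into tension.
Equating the net (thermal + elastic) strains gives |α₁ − α₂|·ΔT = P·[1/(A₁E₁) + 1/(A₂E₂)].
|α₁ − α₂|·ΔT = 24.6×10⁻⁶ × 193 = 0.004748.
1/(A₁E₁) + 1/(A₂E₂) = 1/(425×141×10³) + 1/(2400×46×10³) = 2.575×10⁻⁸ N⁻¹.
P = 0.004748 / 2.575×10⁻⁸ = 184400 N = 184.4 kN.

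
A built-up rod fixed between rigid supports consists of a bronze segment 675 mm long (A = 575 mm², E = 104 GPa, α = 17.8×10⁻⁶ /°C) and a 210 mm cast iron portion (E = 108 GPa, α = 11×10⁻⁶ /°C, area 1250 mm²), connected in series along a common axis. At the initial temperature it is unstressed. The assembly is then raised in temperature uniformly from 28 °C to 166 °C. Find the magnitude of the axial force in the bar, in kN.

P ≈ 154 kN (compressive)

If the supports were absent, the total length change would be Σ αᵢΔT Lᵢ = 17.8×10⁻⁶×138×675 + 11×10⁻⁶×138×210 = 1.977 mm.
The rigid supports impose zero overall length change; the single axial force P common to all segments must satisfy P Σ Lᵢ/(AᵢEᵢ) = δ_free.
Σ Lᵢ/(AᵢEᵢ) = 675/(575×104×10³) + 210/(1250×108×10³) = 1.284×10⁻⁵ mm/N.
P = 1.977 / 1.284×10⁻⁵ = 153900 N = 153.9 kN, compressive.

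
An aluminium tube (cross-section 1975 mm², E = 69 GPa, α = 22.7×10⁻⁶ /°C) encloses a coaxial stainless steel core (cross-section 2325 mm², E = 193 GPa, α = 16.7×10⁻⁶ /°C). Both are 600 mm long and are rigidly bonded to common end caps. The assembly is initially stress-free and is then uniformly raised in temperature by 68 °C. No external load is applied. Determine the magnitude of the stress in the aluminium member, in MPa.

σ ≈ 21.6 MPa (compressive)

Equilibrium of a rigid end plate with no external load gives equal and opposite internal forces ±P in the two members. Since α_{aluminium} > α_{stainless steel}, heating drives the aluminium into compression and the stainless steel into tension.
Compatibility of the two members (thermal + elastic change equal): (α₁ − α₂)ΔT = P·[1/(A₁E₁) + 1/(A₂E₂)].
|α₁ − α₂|·ΔT = 6×10⁻⁶ × 68 = 0.000408.
1/(A₁E₁) + 1/(A₂E₂) = 1/(1975×69×10³) + 1/(2325×193×10³) = 9.567×10⁻⁹ N⁻¹.
So P = 0.000408 / 9.567×10⁻⁹ = 42.65 kN.
σ_{aluminium} = P/A₁ = 42650/1975 = 21.59 MPa, compressive.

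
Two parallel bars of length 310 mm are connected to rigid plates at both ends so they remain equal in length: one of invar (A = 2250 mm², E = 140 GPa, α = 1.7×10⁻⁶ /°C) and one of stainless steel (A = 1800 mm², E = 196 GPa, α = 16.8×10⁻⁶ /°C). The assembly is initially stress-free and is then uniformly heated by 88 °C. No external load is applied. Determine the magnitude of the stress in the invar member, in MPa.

σ ≈ 98.3 MPa (tensile)

Both members must finish at the same length. With the larger α, the stainless steel tends to over-expand; the plates restrain it, putting the stainless steel in compression and the invar in tension. With no external load the two internal forces are equal and opposite, magnitude P.
Compatibility of the two members (thermal + elastic change equal): (α₁ − α₂)ΔT = P·[1/(A₁E₁) + 1/(A₂E₂)].
|α₁ − α₂|·ΔT = 15.1×10⁻⁶ × 88 = 0.001329.
1/(A₁E₁) + 1/(A₂E₂) = 1/(2250×140×10³) + 1/(1800×196×10³) = 6.009×10⁻⁹ N⁻¹.
P = 0.001329 / 6.009×10⁻⁹ = 221100 N = 221.1 kN.
σ_{invar} = P/A₁ = 221100/2250 = 98.28 MPa, tensile.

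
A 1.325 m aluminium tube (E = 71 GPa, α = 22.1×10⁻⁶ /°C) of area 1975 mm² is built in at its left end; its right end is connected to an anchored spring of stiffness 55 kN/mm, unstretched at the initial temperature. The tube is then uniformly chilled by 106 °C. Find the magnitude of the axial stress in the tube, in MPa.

σ ≈ 56.9 MPa (tensile)

The unrestrained thermal change is αΔT L = 22.1×10⁻⁶ × 106 × 1325 = 3.104 mm.
With a force P in the spring, the elastic change of the tube is PL/(AE) and that of the spring is P/k; compatibility requires their sum to equal δ_free.
P [ L/(AE) + 1/k ] = δ_free → P [ 1325/(1975×71×10³) + 1/(55×10³) ] = 3.104.
P = 3.104 / 2.763×10⁻⁵ = 112300 N.
σ = P/A = 112300/1975 = 56.88 MPa.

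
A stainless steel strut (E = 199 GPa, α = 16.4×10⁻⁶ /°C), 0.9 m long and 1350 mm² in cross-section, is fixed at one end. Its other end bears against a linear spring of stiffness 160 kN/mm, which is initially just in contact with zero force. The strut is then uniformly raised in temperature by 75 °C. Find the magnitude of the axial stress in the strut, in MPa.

σ ≈ 85.4 MPa (compressive)

The unrestrained thermal change is αΔT L = 16.4×10⁻⁶ × 75 × 900 = 1.107 mm.
With a force P in the spring, the elastic change of the strut is PL/(AE) and that of the spring is P/k; compatibility requires their sum to equal δ_free.
So P = δ_free / [L/(AE) + 1/k] = 1.107 / [ 900/(1350×199×10³) + 1/(160×10³) ].
P = 1.107 / 9.6×10⁻⁶ = 115300 N.
σ = P/A = 115300/1350 = 85.42 MPa.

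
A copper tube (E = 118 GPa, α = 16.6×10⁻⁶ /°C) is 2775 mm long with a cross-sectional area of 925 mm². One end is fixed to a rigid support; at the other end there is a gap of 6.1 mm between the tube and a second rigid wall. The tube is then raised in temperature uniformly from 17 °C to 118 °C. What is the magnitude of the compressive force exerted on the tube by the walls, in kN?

Unrestrained expansion: δ_free = αΔT L = 16.6×10⁻⁶ × 101 × 2775 = 4.653 mm.
This is smaller than the 6.1 mm clearance, so the tube expands freely without reaching the stop — the stress is zero.

P ≈ 0 kN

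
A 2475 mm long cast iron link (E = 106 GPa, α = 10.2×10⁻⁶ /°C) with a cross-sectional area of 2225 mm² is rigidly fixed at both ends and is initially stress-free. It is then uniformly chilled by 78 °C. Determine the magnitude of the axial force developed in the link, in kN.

The ends cannot move, so σ = EαΔT = 106×10³ × 10.2×10⁻⁶ × 78 = 84.33 MPa.
Then P = σA = 84.33 × 2225 mm² = 187.6 kN, tensile.

P ≈ 188 kN (tensile)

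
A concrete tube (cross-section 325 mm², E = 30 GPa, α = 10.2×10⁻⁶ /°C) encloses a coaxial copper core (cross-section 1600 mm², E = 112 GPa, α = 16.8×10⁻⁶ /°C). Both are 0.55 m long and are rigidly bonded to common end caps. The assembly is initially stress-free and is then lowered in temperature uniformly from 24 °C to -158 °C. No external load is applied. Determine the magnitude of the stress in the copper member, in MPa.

Both members must finish at the same length. With the larger α, the copper tends to over-contract; the plates restrain it, putting the copper in tension and the concrete in compression. With no external load the two internal forces are equal and opposite, magnitude P.
Setting the final lengths equal and cancelling L: (α₁ − α₂)ΔT = P/(A₁E₁) + P/(A₂E₂).
|α₁ − α₂|·ΔT = 6.6×10⁻⁶ × 182 = 0.001201.
1/(A₁E₁) + 1/(A₂E₂) = 1/(325×30×10³) + 1/(1600×112×10³) = 1.081×10⁻⁷ N⁻¹.
So P = 0.001201 / 1.081×10⁻⁷ = 11.11 kN.
σ_{copper} = P/A₂ = 11110/1600 = 6.942 MPa, tensile.

σ ≈ 6.94 MPa (tensile)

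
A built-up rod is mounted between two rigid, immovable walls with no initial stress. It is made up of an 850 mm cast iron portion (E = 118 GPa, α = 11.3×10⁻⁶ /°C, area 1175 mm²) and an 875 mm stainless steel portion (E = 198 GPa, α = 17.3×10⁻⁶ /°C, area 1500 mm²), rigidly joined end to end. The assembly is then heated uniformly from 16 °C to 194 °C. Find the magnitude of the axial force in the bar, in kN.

P ≈ 485 kN (compressive)

Free thermal expansion of the whole bar: Σ αᵢΔT Lᵢ = 11.3×10⁻⁶×178×850 + 17.3×10⁻⁶×178×875 = 4.404 mm.
The walls prevent any net length change, so an axial force P (same in every segment) develops. Compatibility: P · Σ Lᵢ/(AᵢEᵢ) = δ_free.
Σ Lᵢ/(AᵢEᵢ) = 850/(1175×118×10³) + 875/(1500×198×10³) = 9.077×10⁻⁶ mm/N.
So P = 4.404 / 9.077×10⁻⁶ = 485.2 kN, compressive.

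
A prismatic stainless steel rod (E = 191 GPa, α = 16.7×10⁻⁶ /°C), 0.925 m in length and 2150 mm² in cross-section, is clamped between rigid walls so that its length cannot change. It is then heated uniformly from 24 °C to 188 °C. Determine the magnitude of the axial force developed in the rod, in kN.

P ≈ 1120 kN (compressive)

With zero net strain, σ = E·αΔT = 191 GPa × 16.7×10⁻⁶ × 164 = 523.1 MPa.
Then P = σA = 523.1 × 2150 mm² = 1125 kN, compressive.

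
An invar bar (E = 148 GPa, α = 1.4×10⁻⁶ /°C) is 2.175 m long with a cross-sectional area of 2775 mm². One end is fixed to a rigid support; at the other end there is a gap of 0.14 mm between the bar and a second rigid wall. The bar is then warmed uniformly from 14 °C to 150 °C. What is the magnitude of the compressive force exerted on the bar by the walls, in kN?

P ≈ 51.8 kN

If the wall were absent the bar would grow by αΔT L = 1.4×10⁻⁶ × 136 × 2175 = 0.4141 mm.
This exceeds the 0.14 mm gap, so the wall pushes back. The portion of expansion that must be recovered elastically is δ_free − gap = 0.4141 − 0.14 = 0.2741 mm.
That suppressed elongation corresponds to σ = E·Δ/L = 148×10³ × 0.2741/2175 = 18.65 MPa.
P = σA = 18.65 × 2775 = 51.76 kN.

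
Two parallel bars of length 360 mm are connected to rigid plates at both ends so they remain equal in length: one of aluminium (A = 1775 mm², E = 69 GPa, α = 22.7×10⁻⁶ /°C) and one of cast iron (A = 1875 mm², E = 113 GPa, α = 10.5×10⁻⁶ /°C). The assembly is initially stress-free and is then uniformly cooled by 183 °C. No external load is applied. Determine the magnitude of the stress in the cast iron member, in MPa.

Both members must finish at the same length. With the larger α, the aluminium tends to over-contract; the plates restrain it, putting the aluminium in tension and the cast iron in compression. With no external load the two internal forces are equal and opposite, magnitude P.
Equating the net (thermal + elastic) strains gives |α₁ − α₂|·ΔT = P·[1/(A₁E₁) + 1/(A₂E₂)].
|α₁ − α₂|·ΔT = 12.2×10⁻⁶ × 183 = 0.002233.
1/(A₁E₁) + 1/(A₂E₂) = 1/(1775×69×10³) + 1/(1875×113×10³) = 1.288×10⁻⁸ N⁻¹.
P = 0.002233 / 1.288×10⁻⁸ = 173300 N = 173.3 kN.
σ_{cast iron} = P/A₂ = 173300/1875 = 92.41 MPa, compressive.

σ ≈ 92.4 MPa (compressive)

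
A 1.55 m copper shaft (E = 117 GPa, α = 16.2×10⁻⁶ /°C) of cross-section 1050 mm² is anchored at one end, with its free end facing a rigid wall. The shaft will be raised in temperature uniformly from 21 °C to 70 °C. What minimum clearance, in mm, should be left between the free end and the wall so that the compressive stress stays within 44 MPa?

g ≈ 0.647 mm

Free expansion if unrestrained: δ_free = αΔT L = 16.2×10⁻⁶ × 49 × 1550 = 1.23 mm.
A stress of 44 MPa corresponds to the wall pushing the shaft back by σL/E = 44×1550/(117×10³) = 0.5829 mm.
So the gap has to take up the difference, g_min = δ_free − σL/E = 1.23 − 0.5829 = 0.6475 mm.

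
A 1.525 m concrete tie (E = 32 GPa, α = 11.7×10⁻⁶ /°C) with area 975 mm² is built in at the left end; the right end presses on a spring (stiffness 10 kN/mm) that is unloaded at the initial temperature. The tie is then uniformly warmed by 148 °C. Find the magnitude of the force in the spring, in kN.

P ≈ 17.7 kN

Free thermal expansion: δ_free = αΔT L = 11.7×10⁻⁶ × 148 × 1525 = 2.641 mm.
Let P be the compressive force at the spring. The tie shortens elastically by PL/(AE) and the spring compresses by P/k; together these equal δ_free.
So P = δ_free / [L/(AE) + 1/k] = 2.641 / [ 1525/(975×32×10³) + 1/(10×10³) ].
P = 2.641 / 0.0001489 = 17740 N.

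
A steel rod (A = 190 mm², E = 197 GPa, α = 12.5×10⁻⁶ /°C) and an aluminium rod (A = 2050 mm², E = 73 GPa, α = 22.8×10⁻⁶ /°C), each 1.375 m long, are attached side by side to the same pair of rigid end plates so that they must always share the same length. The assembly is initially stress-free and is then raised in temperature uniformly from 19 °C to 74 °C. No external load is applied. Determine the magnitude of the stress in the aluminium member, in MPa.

Equilibrium of a rigid end plate with no external load gives equal and opposite internal forces ±P in the two members. Since α_{aluminium} > α_{steel}, heating drives the aluminium into compression and the steel into tension.
Equating the net (thermal + elastic) strains gives |α₁ − α₂|·ΔT = P·[1/(A₁E₁) + 1/(A₂E₂)].
|α₁ − α₂|·ΔT = 10.3×10⁻⁶ × 55 = 0.0005665.
1/(A₁E₁) + 1/(A₂E₂) = 1/(190×197×10³) + 1/(2050×73×10³) = 3.34×10⁻⁸ N⁻¹.
So P = 0.0005665 / 3.34×10⁻⁸ = 16.96 kN.
σ_{aluminium} = P/A₂ = 16960/2050 = 8.274 MPa, compressive.

σ ≈ 8.27 MPa (compressive)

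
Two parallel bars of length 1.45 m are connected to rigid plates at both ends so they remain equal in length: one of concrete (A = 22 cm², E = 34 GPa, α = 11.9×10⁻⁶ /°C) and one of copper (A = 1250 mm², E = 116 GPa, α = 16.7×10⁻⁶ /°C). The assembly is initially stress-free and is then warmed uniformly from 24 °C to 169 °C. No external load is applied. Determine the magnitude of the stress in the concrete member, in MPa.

Both members must finish at the same length. With the larger α, the copper tends to over-expand; the plates restrain it, putting the copper in compression and the concrete in tension. With no external load the two internal forces are equal and opposite, magnitude P.
Equating the net (thermal + elastic) strains gives |α₁ − α₂|·ΔT = P·[1/(A₁E₁) + 1/(A₂E₂)].
|α₁ − α₂|·ΔT = 4.8×10⁻⁶ × 145 = 0.000696.
1/(A₁E₁) + 1/(A₂E₂) = 1/(2200×34×10³) + 1/(1250×116×10³) = 2.027×10⁻⁸ N⁻¹.
P = 0.000696 / 2.027×10⁻⁸ = 34340 N = 34.34 kN.
σ_{concrete} = P/A₁ = 34340/2200 = 15.61 MPa, tensile.

σ ≈ 15.6 MPa (tensile)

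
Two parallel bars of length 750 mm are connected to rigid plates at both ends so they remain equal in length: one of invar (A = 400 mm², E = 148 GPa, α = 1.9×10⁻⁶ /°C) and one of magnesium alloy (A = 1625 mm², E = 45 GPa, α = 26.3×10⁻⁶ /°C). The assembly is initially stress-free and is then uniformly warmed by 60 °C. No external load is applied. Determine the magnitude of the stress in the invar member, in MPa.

The magnesium alloy has the larger α, so on heating it would change length more than the invar if both were free. The rigid plates force a common final length, so the magnesium alloy is put into compression and the invar into tension, with equal and opposite forces P (no external load).
Setting the final lengths equal and cancelling L: (α₁ − α₂)ΔT = P/(A₁E₁) + P/(A₂E₂).
|α₁ − α₂|·ΔT = 24.4×10⁻⁶ × 60 = 0.001464.
1/(A₁E₁) + 1/(A₂E₂) = 1/(400×148×10³) + 1/(1625×45×10³) = 3.057×10⁻⁸ N⁻¹.
So P = 0.001464 / 3.057×10⁻⁸ = 47.89 kN.
σ_{invar} = P/A₁ = 47890/400 = 119.7 MPa, tensile.

σ ≈ 120 MPa (tensile)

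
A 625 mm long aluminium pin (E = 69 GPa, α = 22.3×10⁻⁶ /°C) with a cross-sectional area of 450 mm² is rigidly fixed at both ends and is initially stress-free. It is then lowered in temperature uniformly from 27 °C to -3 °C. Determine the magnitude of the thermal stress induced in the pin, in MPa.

σ ≈ 46.2 MPa (tensile)

With length fixed, the mechanical strain must cancel the thermal strain αΔT = 22.3×10⁻⁶ × 30 = 669×10⁻⁶.
Hence σ = E·αΔT = 69×10³ × 669×10⁻⁶ = 46.16 MPa, tensile.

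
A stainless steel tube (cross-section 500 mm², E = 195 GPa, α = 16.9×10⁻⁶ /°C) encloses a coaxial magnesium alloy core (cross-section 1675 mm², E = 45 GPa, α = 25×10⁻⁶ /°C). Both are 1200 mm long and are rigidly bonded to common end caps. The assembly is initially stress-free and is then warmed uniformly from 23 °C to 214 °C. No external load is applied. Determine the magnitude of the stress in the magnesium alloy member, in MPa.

σ ≈ 39.3 MPa (compressive)

Equilibrium of a rigid end plate with no external load gives equal and opposite internal forces ±P in the two members. Since α_{magnesium alloy} > α_{stainless steel}, heating drives the magnesium alloy into compression and the stainless steel into tension.
Equating the net (thermal + elastic) strains gives |α₁ − α₂|·ΔT = P·[1/(A₁E₁) + 1/(A₂E₂)].
|α₁ − α₂|·ΔT = 8.1×10⁻⁶ × 191 = 0.001547.
1/(A₁E₁) + 1/(A₂E₂) = 1/(500×195×10³) + 1/(1675×45×10³) = 2.352×10⁻⁸ N⁻¹.
So P = 0.001547 / 2.352×10⁻⁸ = 65.77 kN.
σ_{magnesium alloy} = P/A₂ = 65770/1675 = 39.26 MPa, compressive.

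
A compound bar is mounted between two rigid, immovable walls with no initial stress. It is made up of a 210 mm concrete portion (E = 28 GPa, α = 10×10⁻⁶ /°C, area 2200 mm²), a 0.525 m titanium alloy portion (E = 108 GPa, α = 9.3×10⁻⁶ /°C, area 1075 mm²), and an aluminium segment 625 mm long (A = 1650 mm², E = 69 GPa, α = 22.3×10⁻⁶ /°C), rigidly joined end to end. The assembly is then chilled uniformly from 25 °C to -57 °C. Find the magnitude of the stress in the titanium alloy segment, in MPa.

σ ≈ 119 MPa (tensile)

Free thermal contraction of the whole bar: Σ αᵢΔT Lᵢ = 10×10⁻⁶×82×210 + 9.3×10⁻⁶×82×525 + 22.3×10⁻⁶×82×625 = 1.715 mm.
Since the ends are fixed, an axial force P builds up, equal in every segment, with P · Σ Lᵢ/(AᵢEᵢ) = δ_free.
Σ Lᵢ/(AᵢEᵢ) = 210/(2200×28×10³) + 525/(1075×108×10³) + 625/(1650×69×10³) = 1.342×10⁻⁵ mm/N.
So P = 1.715 / 1.342×10⁻⁵ = 127.8 kN, tensile.
σ_{titanium alloy} = P / A = 127800 / 1075 = 118.9 MPa.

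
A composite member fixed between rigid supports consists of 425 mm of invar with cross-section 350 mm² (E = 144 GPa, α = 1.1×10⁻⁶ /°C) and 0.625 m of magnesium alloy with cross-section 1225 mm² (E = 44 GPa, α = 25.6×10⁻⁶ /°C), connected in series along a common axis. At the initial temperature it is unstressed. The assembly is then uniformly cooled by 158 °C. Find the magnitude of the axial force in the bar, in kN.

P ≈ 130 kN (tensile)

With the walls removed the bar would change length by δ_free = Σ αᵢΔT Lᵢ = 1.1×10⁻⁶×158×425 + 25.6×10⁻⁶×158×625 = 2.602 mm.
The walls prevent any net length change, so an axial force P (same in every segment) develops. Compatibility: P · Σ Lᵢ/(AᵢEᵢ) = δ_free.
Σ Lᵢ/(AᵢEᵢ) = 425/(350×144×10³) + 625/(1225×44×10³) = 2.003×10⁻⁵ mm/N.
P = 2.602 / 2.003×10⁻⁵ = 129900 N = 129.9 kN, tensile.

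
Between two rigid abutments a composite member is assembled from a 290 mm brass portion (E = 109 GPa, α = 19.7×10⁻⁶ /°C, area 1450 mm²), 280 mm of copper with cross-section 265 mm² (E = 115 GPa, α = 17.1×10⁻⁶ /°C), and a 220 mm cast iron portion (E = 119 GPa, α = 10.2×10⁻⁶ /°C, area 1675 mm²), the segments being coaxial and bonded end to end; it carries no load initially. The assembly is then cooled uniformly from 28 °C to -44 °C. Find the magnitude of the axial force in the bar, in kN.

Free thermal contraction of the whole bar: Σ αᵢΔT Lᵢ = 19.7×10⁻⁶×72×290 + 17.1×10⁻⁶×72×280 + 10.2×10⁻⁶×72×220 = 0.9176 mm.
The rigid supports impose zero overall length change; the single axial force P common to all segments must satisfy P Σ Lᵢ/(AᵢEᵢ) = δ_free.
The series flexibility is Σ Lᵢ/(AᵢEᵢ) = 290/(1450×109×10³) + 280/(265×115×10³) + 220/(1675×119×10³) = 1.213×10⁻⁵ mm/N.
So P = 0.9176 / 1.213×10⁻⁵ = 75.67 kN, tensile.

P ≈ 75.7 kN (tensile)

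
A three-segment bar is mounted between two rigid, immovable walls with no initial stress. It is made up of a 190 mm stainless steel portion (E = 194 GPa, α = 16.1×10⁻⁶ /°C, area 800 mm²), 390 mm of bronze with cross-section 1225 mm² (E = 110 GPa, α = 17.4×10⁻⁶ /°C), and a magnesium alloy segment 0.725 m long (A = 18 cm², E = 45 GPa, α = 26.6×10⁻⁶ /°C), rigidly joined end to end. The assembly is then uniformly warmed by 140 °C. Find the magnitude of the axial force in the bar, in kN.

With the walls removed the bar would change length by δ_free = Σ αᵢΔT Lᵢ = 16.1×10⁻⁶×140×190 + 17.4×10⁻⁶×140×390 + 26.6×10⁻⁶×140×725 = 4.078 mm.
The walls prevent any net length change, so an axial force P (same in every segment) develops. Compatibility: P · Σ Lᵢ/(AᵢEᵢ) = δ_free.
The series flexibility is Σ Lᵢ/(AᵢEᵢ) = 190/(800×194×10³) + 390/(1225×110×10³) + 725/(1800×45×10³) = 1.307×10⁻⁵ mm/N.
P = 4.078 / 1.307×10⁻⁵ = 312000 N = 312 kN, compressive.

P ≈ 312 kN (compressive)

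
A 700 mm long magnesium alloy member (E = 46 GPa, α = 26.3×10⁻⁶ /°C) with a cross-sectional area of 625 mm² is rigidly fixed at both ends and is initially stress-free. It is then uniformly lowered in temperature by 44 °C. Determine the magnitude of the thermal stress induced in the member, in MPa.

The supports are rigid, so the total axial strain is zero. The restrained thermal strain is ε = αΔT = 26.3×10⁻⁶ × 44 = 1157.2×10⁻⁶.
Hence σ = E·αΔT = 46×10³ × 1157.2×10⁻⁶ = 53.23 MPa, tensile.

σ ≈ 53.2 MPa (tensile)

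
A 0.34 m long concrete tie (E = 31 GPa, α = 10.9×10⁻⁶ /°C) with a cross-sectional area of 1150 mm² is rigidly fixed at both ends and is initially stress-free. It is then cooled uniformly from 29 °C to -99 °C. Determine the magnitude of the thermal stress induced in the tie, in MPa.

With length fixed, the mechanical strain must cancel the thermal strain αΔT = 10.9×10⁻⁶ × 128 = 1395.2×10⁻⁶.
Hence σ = E·αΔT = 31×10³ × 1395.2×10⁻⁶ = 43.25 MPa, tensile.

σ ≈ 43.3 MPa (tensile)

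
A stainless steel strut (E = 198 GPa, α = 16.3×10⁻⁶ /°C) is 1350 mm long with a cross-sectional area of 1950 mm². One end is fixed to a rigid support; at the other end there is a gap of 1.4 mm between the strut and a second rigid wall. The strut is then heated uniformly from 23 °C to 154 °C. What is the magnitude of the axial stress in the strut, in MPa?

σ ≈ 217 MPa (compressive)

Unrestrained expansion: δ_free = αΔT L = 16.3×10⁻⁶ × 131 × 1350 = 2.883 mm.
This exceeds the 1.4 mm gap, so the wall pushes back. The portion of expansion that must be recovered elastically is δ_free − gap = 2.883 − 1.4 = 1.483 mm.
Compatibility: PL/(AE) = 1.483 mm, so σ = P/A = E × (1.483/1350) = 217.5 MPa.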